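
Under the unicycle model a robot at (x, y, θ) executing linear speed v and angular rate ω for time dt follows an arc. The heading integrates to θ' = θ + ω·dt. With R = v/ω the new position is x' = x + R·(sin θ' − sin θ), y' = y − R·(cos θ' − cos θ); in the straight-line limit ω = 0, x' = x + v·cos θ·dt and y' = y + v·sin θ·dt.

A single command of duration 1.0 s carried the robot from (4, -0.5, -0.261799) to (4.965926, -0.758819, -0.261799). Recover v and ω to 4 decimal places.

Δθ = -0.261799 − -0.261799 = 0.000000
ω = Δθ/dt = 0.000000/1.0 = 0.0000
ω = 0 → v = (Δx·cos θ + Δy·sin θ)/dt = 1.0000

v = 1.0000, ω = 0.0000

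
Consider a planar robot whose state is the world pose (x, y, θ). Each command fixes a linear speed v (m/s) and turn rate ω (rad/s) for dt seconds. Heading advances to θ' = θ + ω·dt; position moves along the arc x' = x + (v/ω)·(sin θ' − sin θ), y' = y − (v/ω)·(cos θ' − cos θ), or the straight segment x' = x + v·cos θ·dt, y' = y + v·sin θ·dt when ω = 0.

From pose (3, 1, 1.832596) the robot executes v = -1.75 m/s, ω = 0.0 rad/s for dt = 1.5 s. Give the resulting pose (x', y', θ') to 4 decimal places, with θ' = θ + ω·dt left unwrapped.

θ' = 1.8326 + 0.0·1.5 = 1.8326
ω = 0 → straight: x' = 3 + -1.75·cos(1.8326)·1.5 = 3.6794
y' = 1 + -1.75·sin(1.8326)·1.5 = -1.5356

(3.6794, -1.5356, 1.8326)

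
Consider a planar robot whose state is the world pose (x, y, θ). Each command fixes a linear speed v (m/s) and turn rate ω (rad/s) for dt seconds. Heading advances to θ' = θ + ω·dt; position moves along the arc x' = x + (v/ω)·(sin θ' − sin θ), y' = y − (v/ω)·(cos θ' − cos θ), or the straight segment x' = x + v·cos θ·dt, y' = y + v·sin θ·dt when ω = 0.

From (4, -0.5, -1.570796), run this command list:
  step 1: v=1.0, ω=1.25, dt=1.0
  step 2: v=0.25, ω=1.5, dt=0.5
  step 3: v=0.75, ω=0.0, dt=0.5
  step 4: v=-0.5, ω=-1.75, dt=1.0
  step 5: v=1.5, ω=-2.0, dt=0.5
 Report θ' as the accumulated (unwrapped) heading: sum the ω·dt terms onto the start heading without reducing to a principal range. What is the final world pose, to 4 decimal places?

step 1: θ'=-0.3208 (R=0.8000) → pose (4.5477, -1.2592, -0.3208)
step 2: θ'=0.4292 (R=0.1667) → pose (4.6697, -1.2526, 0.4292)
step 3: θ'=0.4292 (straight) → pose (5.0106, -1.0965, 0.4292)
step 4: θ'=-1.3208 (R=0.2857) → pose (4.6149, -0.9074, -1.3208)
step 5: θ'=-2.3208 (R=-0.7500) → pose (4.4370, -1.6042, -2.3208)

(4.4370, -1.6042, -2.3208)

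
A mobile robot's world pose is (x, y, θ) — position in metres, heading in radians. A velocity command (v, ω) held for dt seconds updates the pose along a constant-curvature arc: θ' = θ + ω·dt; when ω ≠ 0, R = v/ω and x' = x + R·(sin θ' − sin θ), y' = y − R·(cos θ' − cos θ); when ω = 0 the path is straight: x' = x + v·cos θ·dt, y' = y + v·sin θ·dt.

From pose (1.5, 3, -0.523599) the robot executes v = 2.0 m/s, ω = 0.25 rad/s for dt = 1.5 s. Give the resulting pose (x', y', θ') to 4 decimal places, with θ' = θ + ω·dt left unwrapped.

θ' = -0.5236 + 0.25·1.5 = -0.1486
R = v/ω = 2.0/0.25 = 8.0000
x' = 1.5 + 8.0000·(sin -0.1486 − sin -0.5236) = 4.3156
y' = 3 − 8.0000·(cos -0.1486 − cos -0.5236) = 2.0164

(4.3156, 2.0164, -0.1486)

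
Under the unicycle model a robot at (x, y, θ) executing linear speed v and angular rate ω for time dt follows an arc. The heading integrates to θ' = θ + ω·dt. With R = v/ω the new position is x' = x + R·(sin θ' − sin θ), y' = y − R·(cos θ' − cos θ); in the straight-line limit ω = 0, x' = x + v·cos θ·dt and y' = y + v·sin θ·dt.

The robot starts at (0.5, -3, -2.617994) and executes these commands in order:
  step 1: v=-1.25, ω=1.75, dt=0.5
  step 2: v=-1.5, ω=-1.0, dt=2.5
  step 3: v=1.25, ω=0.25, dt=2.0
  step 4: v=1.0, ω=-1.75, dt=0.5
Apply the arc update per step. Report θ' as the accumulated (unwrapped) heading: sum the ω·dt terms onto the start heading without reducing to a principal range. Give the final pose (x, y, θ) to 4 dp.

step 1: θ'=-1.7430 (R=-0.7143) → pose (0.8466, -2.5038, -1.7430)
step 2: θ'=-4.2430 (R=1.5000) → pose (3.6622, -2.0823, -4.2430)
step 3: θ'=-3.7430 (R=5.0000) → pose (2.0319, -0.2213, -3.7430)
step 4: θ'=-4.6180 (R=-0.5714) → pose (1.7864, 0.1960, -4.6180)

(1.7864, 0.1960, -4.6180)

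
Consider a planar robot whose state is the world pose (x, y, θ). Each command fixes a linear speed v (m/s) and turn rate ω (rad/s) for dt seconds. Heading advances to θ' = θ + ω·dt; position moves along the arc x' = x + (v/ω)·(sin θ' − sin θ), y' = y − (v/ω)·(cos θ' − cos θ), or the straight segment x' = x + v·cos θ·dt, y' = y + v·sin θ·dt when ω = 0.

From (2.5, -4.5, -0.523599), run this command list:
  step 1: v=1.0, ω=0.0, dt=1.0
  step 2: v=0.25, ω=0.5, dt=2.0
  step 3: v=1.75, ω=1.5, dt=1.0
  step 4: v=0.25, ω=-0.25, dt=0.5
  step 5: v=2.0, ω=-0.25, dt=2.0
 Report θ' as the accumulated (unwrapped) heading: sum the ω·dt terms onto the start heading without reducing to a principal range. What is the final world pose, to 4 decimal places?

(4.2192, 0.5600, 1.3514)

step 1: θ'=-0.5236 (straight) → pose (3.3660, -5.0000, -0.5236)
step 2: θ'=0.4764 (R=0.5000) → pose (3.8453, -5.0113, 0.4764)
step 3: θ'=1.9764 (R=1.1667) → pose (4.3823, -3.5142, 1.9764)
step 4: θ'=1.8514 (R=-1.0000) → pose (4.3403, -3.3966, 1.8514)
step 5: θ'=1.3514 (R=-8.0000) → pose (4.2192, 0.5600, 1.3514)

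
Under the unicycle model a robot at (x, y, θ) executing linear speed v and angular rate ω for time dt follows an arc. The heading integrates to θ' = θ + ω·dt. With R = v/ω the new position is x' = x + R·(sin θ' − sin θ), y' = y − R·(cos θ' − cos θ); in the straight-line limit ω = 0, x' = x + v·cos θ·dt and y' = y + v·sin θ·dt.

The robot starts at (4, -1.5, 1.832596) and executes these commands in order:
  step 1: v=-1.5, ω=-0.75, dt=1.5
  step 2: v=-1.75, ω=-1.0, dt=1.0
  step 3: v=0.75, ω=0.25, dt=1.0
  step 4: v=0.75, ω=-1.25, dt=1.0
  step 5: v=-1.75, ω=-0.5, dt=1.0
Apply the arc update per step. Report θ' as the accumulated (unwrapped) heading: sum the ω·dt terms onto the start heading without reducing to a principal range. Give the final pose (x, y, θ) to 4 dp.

(2.9661, -2.7114, -1.7924)

step 1: θ'=0.7076 (R=2.0000) → pose (3.3682, -3.5375, 0.7076)
step 2: θ'=-0.2924 (R=1.7500) → pose (1.7262, -3.8833, -0.2924)
step 3: θ'=-0.0424 (R=3.0000) → pose (2.4638, -4.0080, -0.0424)
step 4: θ'=-1.2924 (R=-0.6000) → pose (3.0153, -4.4426, -1.2924)
step 5: θ'=-1.7924 (R=3.5000) → pose (2.9661, -2.7114, -1.7924)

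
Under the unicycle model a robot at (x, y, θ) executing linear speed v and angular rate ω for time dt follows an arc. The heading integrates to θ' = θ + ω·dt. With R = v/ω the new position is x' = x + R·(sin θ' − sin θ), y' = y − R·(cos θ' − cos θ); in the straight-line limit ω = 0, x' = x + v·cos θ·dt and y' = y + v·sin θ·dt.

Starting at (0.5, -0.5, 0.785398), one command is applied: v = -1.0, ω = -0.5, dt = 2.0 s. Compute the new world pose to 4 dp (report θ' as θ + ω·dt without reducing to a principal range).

θ' = 0.7854 + -0.5·2.0 = -0.2146
R = v/ω = -1.0/-0.5 = 2.0000
x' = 0.5 + 2.0000·(sin -0.2146 − sin 0.7854) = -1.3401
y' = -0.5 − 2.0000·(cos -0.2146 − cos 0.7854) = -1.0399

(-1.3401, -1.0399, -0.2146)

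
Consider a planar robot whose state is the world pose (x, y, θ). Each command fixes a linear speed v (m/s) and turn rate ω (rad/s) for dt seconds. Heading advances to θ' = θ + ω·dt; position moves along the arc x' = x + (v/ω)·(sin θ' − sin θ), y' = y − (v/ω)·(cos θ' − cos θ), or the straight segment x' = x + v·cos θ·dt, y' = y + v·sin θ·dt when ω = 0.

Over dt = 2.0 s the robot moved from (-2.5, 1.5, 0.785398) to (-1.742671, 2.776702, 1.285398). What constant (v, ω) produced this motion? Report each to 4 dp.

v = 0.7500, ω = 0.2500

Δθ = 1.285398 − 0.785398 = 0.500000
ω = Δθ/dt = 0.500000/2.0 = 0.2500
R = −Δy/(cos θ' − cos θ) = 3.0000
v = R·ω = 3.0000·0.2500 = 0.7500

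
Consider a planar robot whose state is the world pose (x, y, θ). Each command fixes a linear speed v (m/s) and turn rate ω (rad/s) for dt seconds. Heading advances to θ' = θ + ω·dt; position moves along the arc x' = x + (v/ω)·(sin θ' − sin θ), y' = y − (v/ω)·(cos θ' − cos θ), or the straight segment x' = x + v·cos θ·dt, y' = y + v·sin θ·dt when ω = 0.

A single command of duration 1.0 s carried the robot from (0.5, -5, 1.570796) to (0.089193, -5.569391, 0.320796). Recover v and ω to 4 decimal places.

Δθ = 0.320796 − 1.570796 = -1.250000
ω = Δθ/dt = -1.250000/1.0 = -1.2500
R = −Δy/(cos θ' − cos θ) = 0.6000
v = R·ω = 0.6000·-1.2500 = -0.7500

v = -0.7500, ω = -1.2500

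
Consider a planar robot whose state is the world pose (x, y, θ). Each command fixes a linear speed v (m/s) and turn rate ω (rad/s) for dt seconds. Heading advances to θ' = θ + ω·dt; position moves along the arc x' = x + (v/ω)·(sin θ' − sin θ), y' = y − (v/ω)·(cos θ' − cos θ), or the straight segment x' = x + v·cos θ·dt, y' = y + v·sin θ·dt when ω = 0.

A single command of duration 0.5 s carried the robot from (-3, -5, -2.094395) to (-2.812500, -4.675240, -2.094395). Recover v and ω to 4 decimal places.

v = -0.7500, ω = 0.0000

Δθ = -2.094395 − -2.094395 = 0.000000
ω = Δθ/dt = 0.000000/0.5 = 0.0000
ω = 0 → v = (Δx·cos θ + Δy·sin θ)/dt = -0.7500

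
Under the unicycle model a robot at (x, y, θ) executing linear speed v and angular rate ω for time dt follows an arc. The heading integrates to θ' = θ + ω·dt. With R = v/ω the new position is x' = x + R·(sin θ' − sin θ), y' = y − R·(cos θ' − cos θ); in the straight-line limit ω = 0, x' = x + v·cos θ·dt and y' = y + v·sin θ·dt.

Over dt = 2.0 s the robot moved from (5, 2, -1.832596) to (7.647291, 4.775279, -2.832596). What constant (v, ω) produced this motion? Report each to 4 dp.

Δθ = -2.832596 − -1.832596 = -1.000000
ω = Δθ/dt = -1.000000/2.0 = -0.5000
R = −Δy/(cos θ' − cos θ) = 4.0000
v = R·ω = 4.0000·-0.5000 = -2.0000

v = -2.0000, ω = -0.5000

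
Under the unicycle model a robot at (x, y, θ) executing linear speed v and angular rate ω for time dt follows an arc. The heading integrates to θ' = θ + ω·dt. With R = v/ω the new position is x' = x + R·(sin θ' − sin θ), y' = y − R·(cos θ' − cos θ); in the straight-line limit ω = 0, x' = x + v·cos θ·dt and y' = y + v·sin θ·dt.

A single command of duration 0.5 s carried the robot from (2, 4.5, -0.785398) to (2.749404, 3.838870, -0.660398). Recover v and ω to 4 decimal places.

v = 2.0000, ω = 0.2500

Δθ = -0.660398 − -0.785398 = 0.125000
ω = Δθ/dt = 0.125000/0.5 = 0.2500
R = Δx/(sin θ' − sin θ) = 8.0000
v = R·ω = 8.0000·0.2500 = 2.0000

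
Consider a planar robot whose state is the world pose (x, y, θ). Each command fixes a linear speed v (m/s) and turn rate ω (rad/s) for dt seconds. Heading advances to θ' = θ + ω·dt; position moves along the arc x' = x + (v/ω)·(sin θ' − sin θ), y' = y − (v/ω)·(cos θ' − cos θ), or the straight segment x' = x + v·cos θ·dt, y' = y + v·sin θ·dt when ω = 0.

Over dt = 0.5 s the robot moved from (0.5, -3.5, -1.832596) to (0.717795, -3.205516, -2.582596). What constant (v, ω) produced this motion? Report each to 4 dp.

v = -0.7500, ω = -1.5000

Δθ = -2.582596 − -1.832596 = -0.750000
ω = Δθ/dt = -0.750000/0.5 = -1.5000
R = −Δy/(cos θ' − cos θ) = 0.5000
v = R·ω = 0.5000·-1.5000 = -0.7500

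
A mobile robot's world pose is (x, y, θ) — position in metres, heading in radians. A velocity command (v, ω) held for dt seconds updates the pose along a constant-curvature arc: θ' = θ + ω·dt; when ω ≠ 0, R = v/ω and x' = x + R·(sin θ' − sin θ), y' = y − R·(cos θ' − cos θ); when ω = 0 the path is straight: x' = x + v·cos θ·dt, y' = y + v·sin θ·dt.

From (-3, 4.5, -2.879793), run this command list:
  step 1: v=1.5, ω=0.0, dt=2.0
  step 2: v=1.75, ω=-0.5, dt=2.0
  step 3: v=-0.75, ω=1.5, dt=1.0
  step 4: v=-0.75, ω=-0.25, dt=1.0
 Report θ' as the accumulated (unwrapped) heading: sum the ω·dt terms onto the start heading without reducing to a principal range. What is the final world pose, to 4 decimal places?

(-7.8760, 4.9683, -2.6298)

step 1: θ'=-2.8798 (straight) → pose (-5.8978, 3.7235, -2.8798)
step 2: θ'=-3.8798 (R=-3.5000) → pose (-9.1590, 4.5154, -3.8798)
step 3: θ'=-2.3798 (R=-0.5000) → pose (-8.4774, 4.5234, -2.3798)
step 4: θ'=-2.6298 (R=3.0000) → pose (-7.8760, 4.9683, -2.6298)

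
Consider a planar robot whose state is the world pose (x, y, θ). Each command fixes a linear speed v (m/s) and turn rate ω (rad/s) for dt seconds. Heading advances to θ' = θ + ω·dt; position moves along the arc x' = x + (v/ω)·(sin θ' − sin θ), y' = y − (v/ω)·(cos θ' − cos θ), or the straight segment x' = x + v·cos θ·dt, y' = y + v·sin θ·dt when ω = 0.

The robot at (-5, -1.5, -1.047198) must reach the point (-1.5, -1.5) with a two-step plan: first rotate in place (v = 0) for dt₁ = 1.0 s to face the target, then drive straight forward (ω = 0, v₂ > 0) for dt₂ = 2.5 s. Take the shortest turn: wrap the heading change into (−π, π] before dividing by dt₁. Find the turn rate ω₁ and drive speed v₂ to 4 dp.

ω₁ = 1.0472, v₂ = 1.4000

heading to target = atan2(-1.5−-1.5, -1.5−-5) = 0.0000
Δθ = wrap(0.0000 − -1.0472) = 1.0472; ω₁ = Δθ/dt₁ = 1.0472
distance = √((-1.5−-5)² + (-1.5−-1.5)²) = 3.5000; v₂ = distance/dt₂ = 1.4000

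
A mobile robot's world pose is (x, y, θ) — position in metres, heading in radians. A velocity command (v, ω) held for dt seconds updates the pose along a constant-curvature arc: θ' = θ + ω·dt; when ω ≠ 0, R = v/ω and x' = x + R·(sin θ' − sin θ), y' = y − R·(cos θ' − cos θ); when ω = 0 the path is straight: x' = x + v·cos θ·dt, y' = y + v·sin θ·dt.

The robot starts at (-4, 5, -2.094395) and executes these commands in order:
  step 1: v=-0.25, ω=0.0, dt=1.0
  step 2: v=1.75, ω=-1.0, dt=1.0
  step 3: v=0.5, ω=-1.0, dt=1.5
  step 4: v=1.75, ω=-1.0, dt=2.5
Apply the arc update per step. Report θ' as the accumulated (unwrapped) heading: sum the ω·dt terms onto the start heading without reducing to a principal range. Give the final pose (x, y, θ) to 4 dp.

(-2.8213, 6.1951, -7.0944)

step 1: θ'=-2.0944 (straight) → pose (-3.8750, 5.2165, -2.0944)
step 2: θ'=-3.0944 (R=-1.7500) → pose (-5.3080, 4.3435, -3.0944)
step 3: θ'=-4.5944 (R=-0.5000) → pose (-5.8281, 4.7840, -4.5944)
step 4: θ'=-7.0944 (R=-1.7500) → pose (-2.8213, 6.1951, -7.0944)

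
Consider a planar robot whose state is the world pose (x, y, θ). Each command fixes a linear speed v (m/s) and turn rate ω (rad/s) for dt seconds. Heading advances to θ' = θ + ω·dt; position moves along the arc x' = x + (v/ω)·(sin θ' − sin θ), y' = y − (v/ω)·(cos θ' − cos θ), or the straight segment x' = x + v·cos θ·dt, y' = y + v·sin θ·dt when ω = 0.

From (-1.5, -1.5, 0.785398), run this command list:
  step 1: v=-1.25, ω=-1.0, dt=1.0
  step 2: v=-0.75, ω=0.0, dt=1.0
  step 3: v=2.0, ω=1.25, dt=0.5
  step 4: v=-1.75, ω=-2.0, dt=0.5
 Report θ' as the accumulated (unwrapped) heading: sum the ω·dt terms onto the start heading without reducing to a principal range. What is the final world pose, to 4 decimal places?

step 1: θ'=-0.2146 (R=1.2500) → pose (-2.6501, -1.8374, -0.2146)
step 2: θ'=-0.2146 (straight) → pose (-3.3829, -1.6777, -0.2146)
step 3: θ'=0.4104 (R=1.6000) → pose (-2.4038, -1.5816, 0.4104)
step 4: θ'=-0.5896 (R=0.8750) → pose (-3.2394, -1.5065, -0.5896)

(-3.2394, -1.5065, -0.5896)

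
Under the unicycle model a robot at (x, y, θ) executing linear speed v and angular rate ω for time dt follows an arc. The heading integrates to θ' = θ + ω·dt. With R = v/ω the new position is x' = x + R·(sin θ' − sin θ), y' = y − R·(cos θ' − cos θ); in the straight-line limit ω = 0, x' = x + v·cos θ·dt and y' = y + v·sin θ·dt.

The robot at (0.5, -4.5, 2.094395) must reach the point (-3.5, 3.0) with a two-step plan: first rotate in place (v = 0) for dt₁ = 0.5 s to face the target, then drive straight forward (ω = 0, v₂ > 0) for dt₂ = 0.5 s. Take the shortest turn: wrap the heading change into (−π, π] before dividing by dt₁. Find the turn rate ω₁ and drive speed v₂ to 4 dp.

heading to target = atan2(3−-4.5, -3.5−0.5) = 2.0608
Δθ = wrap(2.0608 − 2.0944) = -0.0336; ω₁ = Δθ/dt₁ = -0.0673
distance = √((-3.5−0.5)² + (3−-4.5)²) = 8.5000; v₂ = distance/dt₂ = 17.0000

ω₁ = -0.0673, v₂ = 17.0000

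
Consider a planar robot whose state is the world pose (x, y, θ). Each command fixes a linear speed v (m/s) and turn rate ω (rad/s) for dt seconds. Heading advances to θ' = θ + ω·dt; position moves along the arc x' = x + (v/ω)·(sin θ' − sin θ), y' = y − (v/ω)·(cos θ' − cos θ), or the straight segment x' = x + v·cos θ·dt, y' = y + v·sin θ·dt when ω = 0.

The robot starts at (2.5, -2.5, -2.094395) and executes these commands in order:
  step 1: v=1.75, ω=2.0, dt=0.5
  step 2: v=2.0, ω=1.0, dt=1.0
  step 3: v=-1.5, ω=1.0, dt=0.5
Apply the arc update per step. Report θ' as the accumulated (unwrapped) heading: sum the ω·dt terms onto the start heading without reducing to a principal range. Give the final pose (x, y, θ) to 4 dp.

(3.3358, -4.5277, 0.4056)

step 1: θ'=-1.0944 (R=0.8750) → pose (2.4802, -3.3388, -1.0944)
step 2: θ'=-0.0944 (R=2.0000) → pose (4.0690, -4.4127, -0.0944)
step 3: θ'=0.4056 (R=-1.5000) → pose (3.3358, -4.5277, 0.4056)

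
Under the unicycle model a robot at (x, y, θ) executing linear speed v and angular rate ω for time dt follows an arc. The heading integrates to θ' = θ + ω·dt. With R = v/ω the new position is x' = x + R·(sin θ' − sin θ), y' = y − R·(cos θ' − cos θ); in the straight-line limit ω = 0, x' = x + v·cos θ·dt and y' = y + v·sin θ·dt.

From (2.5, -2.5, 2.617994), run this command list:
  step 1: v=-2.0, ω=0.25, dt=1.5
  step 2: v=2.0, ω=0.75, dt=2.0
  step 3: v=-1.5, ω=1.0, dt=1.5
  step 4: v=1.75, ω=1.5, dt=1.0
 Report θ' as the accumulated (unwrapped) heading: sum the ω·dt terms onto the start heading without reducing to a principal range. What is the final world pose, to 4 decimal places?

step 1: θ'=2.9930 (R=-8.0000) → pose (5.3156, -3.4836, 2.9930)
step 2: θ'=4.4930 (R=2.6667) → pose (2.3180, -5.5405, 4.4930)
step 3: θ'=5.9930 (R=-1.5000) → pose (1.2832, -3.7768, 5.9930)
step 4: θ'=7.4930 (R=1.1667) → pose (2.7085, -3.0710, 7.4930)

(2.7085, -3.0710, 7.4930)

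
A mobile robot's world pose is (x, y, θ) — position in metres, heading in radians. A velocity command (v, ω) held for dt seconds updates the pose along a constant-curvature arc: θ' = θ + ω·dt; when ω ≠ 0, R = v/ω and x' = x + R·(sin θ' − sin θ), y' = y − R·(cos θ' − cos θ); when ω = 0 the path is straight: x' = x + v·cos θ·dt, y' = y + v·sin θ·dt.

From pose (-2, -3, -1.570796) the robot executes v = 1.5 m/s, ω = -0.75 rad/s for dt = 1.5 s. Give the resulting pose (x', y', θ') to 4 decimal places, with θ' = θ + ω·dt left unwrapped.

θ' = -1.5708 + -0.75·1.5 = -2.6958
R = v/ω = 1.5/-0.75 = -2.0000
x' = -2 + -2.0000·(sin -2.6958 − sin -1.5708) = -3.1376
y' = -3 − -2.0000·(cos -2.6958 − cos -1.5708) = -4.8045

(-3.1376, -4.8045, -2.6958)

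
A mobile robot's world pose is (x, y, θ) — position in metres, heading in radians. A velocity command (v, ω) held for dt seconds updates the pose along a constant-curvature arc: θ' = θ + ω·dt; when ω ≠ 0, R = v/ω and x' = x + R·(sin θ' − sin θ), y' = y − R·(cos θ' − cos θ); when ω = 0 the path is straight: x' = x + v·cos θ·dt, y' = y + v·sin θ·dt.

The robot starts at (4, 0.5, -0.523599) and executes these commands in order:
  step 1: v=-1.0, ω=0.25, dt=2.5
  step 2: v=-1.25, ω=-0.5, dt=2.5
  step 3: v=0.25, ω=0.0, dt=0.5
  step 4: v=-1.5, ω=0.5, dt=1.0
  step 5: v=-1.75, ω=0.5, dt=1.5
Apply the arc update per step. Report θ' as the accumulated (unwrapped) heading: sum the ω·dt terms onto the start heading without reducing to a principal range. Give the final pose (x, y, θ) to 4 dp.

(-4.2801, 4.2183, 0.1014)

step 1: θ'=0.1014 (R=-4.0000) → pose (1.5951, 1.0154, 0.1014)
step 2: θ'=-1.1486 (R=2.5000) → pose (-0.9385, 2.4781, -1.1486)
step 3: θ'=-1.1486 (straight) → pose (-0.8872, 2.3641, -1.1486)
step 4: θ'=-0.6486 (R=-3.0000) → pose (-1.8116, 3.5256, -0.6486)
step 5: θ'=0.1014 (R=-3.5000) → pose (-4.2801, 4.2183, 0.1014)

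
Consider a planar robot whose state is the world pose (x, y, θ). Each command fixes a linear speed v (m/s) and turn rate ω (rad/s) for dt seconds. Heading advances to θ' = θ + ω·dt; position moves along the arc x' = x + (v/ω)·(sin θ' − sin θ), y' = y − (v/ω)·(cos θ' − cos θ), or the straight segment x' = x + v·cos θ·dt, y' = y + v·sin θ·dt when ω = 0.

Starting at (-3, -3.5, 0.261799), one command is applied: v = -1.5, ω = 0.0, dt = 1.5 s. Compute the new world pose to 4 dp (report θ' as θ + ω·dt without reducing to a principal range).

θ' = 0.2618 + 0.0·1.5 = 0.2618
ω = 0 → straight: x' = -3 + -1.5·cos(0.2618)·1.5 = -5.1733
y' = -3.5 + -1.5·sin(0.2618)·1.5 = -4.0823

(-5.1733, -4.0823, 0.2618)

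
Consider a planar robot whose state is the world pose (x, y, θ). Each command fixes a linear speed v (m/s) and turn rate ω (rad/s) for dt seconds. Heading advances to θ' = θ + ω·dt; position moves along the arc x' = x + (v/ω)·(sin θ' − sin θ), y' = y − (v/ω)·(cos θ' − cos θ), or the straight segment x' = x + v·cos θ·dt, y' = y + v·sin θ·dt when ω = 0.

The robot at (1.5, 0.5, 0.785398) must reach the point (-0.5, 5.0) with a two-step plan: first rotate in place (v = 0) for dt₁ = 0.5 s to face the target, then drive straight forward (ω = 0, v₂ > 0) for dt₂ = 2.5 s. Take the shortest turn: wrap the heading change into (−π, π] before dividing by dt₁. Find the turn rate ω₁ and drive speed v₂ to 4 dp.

heading to target = atan2(5−0.5, -0.5−1.5) = 1.9890
Δθ = wrap(1.9890 − 0.7854) = 1.2036; ω₁ = Δθ/dt₁ = 2.4072
distance = √((-0.5−1.5)² + (5−0.5)²) = 4.9244; v₂ = distance/dt₂ = 1.9698

ω₁ = 2.4072, v₂ = 1.9698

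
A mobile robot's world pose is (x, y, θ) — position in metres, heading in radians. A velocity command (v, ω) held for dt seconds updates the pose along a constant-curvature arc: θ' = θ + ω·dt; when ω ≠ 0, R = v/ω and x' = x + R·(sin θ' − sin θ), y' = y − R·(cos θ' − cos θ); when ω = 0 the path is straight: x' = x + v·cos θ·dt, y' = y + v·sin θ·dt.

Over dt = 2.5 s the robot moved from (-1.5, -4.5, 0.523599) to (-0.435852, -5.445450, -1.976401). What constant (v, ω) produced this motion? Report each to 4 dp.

v = 0.7500, ω = -1.0000

Δθ = -1.976401 − 0.523599 = -2.500000
ω = Δθ/dt = -2.500000/2.5 = -1.0000
R = Δx/(sin θ' − sin θ) = -0.7500
v = R·ω = -0.7500·-1.0000 = 0.7500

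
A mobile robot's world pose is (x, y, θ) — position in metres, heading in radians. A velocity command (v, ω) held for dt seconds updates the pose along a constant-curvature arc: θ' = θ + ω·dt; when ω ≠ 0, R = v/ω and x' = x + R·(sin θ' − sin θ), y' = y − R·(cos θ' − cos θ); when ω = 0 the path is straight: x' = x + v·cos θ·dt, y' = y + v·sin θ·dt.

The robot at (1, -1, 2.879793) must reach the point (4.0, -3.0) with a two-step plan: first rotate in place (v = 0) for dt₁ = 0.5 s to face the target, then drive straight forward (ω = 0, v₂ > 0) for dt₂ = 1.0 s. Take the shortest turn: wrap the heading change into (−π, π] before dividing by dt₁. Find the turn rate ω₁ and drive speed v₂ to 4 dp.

ω₁ = 5.6308, v₂ = 3.6056

heading to target = atan2(-3−-1, 4−1) = -0.5880
Δθ = wrap(-0.5880 − 2.8798) = 2.8154; ω₁ = Δθ/dt₁ = 5.6308
distance = √((4−1)² + (-3−-1)²) = 3.6056; v₂ = distance/dt₂ = 3.6056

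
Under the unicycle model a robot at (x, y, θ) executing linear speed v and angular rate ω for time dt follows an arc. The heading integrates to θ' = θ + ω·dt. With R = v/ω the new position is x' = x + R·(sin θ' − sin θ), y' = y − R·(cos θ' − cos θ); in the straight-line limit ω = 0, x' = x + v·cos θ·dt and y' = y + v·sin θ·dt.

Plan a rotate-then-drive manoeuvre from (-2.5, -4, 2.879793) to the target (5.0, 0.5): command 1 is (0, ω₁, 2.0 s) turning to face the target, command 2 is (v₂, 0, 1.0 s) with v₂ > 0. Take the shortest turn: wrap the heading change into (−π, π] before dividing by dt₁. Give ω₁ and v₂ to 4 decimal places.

heading to target = atan2(0.5−-4, 5−-2.5) = 0.5404
Δθ = wrap(0.5404 − 2.8798) = -2.3394; ω₁ = Δθ/dt₁ = -1.1697
distance = √((5−-2.5)² + (0.5−-4)²) = 8.7464; v₂ = distance/dt₂ = 8.7464

ω₁ = -1.1697, v₂ = 8.7464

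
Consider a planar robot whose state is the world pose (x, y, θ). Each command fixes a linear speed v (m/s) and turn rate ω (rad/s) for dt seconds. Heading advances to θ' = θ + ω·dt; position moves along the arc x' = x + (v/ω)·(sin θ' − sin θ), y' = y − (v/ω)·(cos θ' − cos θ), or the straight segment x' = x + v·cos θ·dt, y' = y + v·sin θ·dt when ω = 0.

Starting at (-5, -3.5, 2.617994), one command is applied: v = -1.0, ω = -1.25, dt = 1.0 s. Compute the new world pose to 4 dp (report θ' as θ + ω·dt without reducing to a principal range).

θ' = 2.6180 + -1.25·1.0 = 1.3680
R = v/ω = -1.0/-1.25 = 0.8000
x' = -5 + 0.8000·(sin 1.3680 − sin 2.6180) = -4.6164
y' = -3.5 − 0.8000·(cos 1.3680 − cos 2.6180) = -4.3540

(-4.6164, -4.3540, 1.3680)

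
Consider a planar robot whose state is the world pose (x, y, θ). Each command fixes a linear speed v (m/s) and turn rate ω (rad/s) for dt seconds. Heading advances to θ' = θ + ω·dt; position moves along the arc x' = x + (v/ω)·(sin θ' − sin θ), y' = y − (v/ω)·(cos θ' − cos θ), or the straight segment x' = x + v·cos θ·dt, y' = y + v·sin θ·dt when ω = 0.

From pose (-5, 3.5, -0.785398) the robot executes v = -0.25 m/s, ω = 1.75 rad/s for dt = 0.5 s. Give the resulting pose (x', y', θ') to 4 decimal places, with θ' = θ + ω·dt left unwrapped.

θ' = -0.7854 + 1.75·0.5 = 0.0896
R = v/ω = -0.25/1.75 = -0.1429
x' = -5 + -0.1429·(sin 0.0896 − sin -0.7854) = -5.1138
y' = 3.5 − -0.1429·(cos 0.0896 − cos -0.7854) = 3.5413

(-5.1138, 3.5413, 0.0896)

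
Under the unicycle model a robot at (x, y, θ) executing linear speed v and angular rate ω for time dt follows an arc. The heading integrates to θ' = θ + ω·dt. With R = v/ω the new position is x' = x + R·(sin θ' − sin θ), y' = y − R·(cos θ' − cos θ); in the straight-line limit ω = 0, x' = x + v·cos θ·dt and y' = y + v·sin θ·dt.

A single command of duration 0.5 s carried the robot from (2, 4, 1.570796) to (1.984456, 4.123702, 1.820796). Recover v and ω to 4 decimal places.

v = 0.2500, ω = 0.5000

Δθ = 1.820796 − 1.570796 = 0.250000
ω = Δθ/dt = 0.250000/0.5 = 0.5000
R = −Δy/(cos θ' − cos θ) = 0.5000
v = R·ω = 0.5000·0.5000 = 0.2500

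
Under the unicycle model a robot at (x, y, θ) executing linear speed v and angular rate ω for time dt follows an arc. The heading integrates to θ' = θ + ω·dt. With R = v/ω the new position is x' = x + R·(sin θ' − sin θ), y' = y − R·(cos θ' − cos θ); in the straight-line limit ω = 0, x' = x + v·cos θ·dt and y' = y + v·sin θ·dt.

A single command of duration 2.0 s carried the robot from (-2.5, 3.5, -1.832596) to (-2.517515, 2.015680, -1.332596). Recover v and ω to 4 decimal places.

Δθ = -1.332596 − -1.832596 = 0.500000
ω = Δθ/dt = 0.500000/2.0 = 0.2500
R = −Δy/(cos θ' − cos θ) = 3.0000
v = R·ω = 3.0000·0.2500 = 0.7500

v = 0.7500, ω = 0.2500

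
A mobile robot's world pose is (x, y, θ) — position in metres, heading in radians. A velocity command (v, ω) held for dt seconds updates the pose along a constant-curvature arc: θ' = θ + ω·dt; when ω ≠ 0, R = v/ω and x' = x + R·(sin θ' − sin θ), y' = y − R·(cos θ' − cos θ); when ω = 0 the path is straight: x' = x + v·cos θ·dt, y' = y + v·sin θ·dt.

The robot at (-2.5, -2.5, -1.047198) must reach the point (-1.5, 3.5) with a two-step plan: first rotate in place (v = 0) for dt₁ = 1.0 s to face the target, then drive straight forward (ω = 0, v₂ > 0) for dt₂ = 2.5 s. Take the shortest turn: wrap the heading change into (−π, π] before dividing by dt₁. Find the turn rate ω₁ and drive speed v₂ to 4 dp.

heading to target = atan2(3.5−-2.5, -1.5−-2.5) = 1.4056
Δθ = wrap(1.4056 − -1.0472) = 2.4528; ω₁ = Δθ/dt₁ = 2.4528
distance = √((-1.5−-2.5)² + (3.5−-2.5)²) = 6.0828; v₂ = distance/dt₂ = 2.4331

ω₁ = 2.4528, v₂ = 2.4331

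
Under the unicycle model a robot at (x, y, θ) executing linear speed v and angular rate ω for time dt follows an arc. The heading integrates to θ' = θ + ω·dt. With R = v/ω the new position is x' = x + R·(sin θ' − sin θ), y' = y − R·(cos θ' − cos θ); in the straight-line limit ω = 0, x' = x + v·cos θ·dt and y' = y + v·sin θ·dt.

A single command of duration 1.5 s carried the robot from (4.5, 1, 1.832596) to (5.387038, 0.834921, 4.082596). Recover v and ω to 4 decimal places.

v = -0.7500, ω = 1.5000

Δθ = 4.082596 − 1.832596 = 2.250000
ω = Δθ/dt = 2.250000/1.5 = 1.5000
R = Δx/(sin θ' − sin θ) = -0.5000
v = R·ω = -0.5000·1.5000 = -0.7500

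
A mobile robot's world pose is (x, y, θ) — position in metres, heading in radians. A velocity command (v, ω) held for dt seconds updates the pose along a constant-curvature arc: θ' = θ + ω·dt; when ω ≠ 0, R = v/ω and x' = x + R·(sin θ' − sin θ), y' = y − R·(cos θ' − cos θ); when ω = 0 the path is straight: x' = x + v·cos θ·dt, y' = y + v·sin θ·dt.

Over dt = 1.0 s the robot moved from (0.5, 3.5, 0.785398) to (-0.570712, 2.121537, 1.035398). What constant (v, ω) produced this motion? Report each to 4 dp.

v = -1.7500, ω = 0.2500

Δθ = 1.035398 − 0.785398 = 0.250000
ω = Δθ/dt = 0.250000/1.0 = 0.2500
R = −Δy/(cos θ' − cos θ) = -7.0000
v = R·ω = -7.0000·0.2500 = -1.7500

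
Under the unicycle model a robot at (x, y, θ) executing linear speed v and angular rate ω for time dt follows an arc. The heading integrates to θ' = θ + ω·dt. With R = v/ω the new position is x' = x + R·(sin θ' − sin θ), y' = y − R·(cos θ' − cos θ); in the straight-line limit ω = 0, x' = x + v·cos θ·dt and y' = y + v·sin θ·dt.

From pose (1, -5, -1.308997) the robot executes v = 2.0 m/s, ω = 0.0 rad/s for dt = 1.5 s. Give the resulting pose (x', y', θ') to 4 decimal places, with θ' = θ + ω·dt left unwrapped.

(1.7765, -7.8978, -1.3090)

θ' = -1.3090 + 0.0·1.5 = -1.3090
ω = 0 → straight: x' = 1 + 2.0·cos(-1.3090)·1.5 = 1.7765
y' = -5 + 2.0·sin(-1.3090)·1.5 = -7.8978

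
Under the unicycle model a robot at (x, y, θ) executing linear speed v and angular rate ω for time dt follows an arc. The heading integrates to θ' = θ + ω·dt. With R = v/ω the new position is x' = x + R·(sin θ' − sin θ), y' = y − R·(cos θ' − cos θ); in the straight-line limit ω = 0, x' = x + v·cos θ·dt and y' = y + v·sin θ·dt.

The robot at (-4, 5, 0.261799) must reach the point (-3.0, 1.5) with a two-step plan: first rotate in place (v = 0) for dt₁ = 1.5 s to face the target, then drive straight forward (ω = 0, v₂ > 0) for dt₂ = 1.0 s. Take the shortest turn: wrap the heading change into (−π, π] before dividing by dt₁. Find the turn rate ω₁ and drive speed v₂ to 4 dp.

heading to target = atan2(1.5−5, -3−-4) = -1.2925
Δθ = wrap(-1.2925 − 0.2618) = -1.5543; ω₁ = Δθ/dt₁ = -1.0362
distance = √((-3−-4)² + (1.5−5)²) = 3.6401; v₂ = distance/dt₂ = 3.6401

ω₁ = -1.0362, v₂ = 3.6401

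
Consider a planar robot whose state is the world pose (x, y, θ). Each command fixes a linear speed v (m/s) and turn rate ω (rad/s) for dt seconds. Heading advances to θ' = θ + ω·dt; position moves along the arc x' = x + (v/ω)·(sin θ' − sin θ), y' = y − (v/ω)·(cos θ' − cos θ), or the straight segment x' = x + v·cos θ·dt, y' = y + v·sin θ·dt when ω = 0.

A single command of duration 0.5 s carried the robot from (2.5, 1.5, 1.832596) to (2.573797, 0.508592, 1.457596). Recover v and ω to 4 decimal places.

Δθ = 1.457596 − 1.832596 = -0.375000
ω = Δθ/dt = -0.375000/0.5 = -0.7500
R = −Δy/(cos θ' − cos θ) = 2.6667
v = R·ω = 2.6667·-0.7500 = -2.0000

v = -2.0000, ω = -0.7500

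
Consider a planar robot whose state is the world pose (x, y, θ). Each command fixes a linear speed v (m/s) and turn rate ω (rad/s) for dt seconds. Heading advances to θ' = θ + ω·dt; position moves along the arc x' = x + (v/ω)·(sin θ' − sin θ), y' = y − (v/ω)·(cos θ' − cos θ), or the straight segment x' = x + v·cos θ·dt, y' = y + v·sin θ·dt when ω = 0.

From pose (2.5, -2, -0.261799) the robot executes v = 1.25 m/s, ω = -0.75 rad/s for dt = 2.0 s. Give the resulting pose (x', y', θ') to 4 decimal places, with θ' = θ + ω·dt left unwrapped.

θ' = -0.2618 + -0.75·2.0 = -1.7618
R = v/ω = 1.25/-0.75 = -1.6667
x' = 2.5 + -1.6667·(sin -1.7618 − sin -0.2618) = 3.7050
y' = -2 − -1.6667·(cos -1.7618 − cos -0.2618) = -3.9263

(3.7050, -3.9263, -1.7618)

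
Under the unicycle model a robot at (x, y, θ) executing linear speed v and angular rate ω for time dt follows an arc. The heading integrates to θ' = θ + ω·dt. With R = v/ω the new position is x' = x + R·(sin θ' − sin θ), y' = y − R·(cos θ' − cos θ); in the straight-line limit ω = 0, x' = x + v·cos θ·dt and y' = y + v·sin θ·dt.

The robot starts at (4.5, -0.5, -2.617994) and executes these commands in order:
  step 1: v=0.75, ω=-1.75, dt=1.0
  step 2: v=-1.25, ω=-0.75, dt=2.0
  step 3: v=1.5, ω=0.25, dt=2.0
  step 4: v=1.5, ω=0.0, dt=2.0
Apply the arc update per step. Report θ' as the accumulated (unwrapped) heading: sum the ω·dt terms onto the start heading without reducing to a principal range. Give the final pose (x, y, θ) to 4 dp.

(7.1506, 1.8491, -5.3680)

step 1: θ'=-4.3680 (R=-0.4286) → pose (3.8823, -0.2735, -4.3680)
step 2: θ'=-5.8680 (R=1.6667) → pose (2.9858, -2.3613, -5.8680)
step 3: θ'=-5.3680 (R=6.0000) → pose (5.3217, -0.5289, -5.3680)
step 4: θ'=-5.3680 (straight) → pose (7.1506, 1.8491, -5.3680)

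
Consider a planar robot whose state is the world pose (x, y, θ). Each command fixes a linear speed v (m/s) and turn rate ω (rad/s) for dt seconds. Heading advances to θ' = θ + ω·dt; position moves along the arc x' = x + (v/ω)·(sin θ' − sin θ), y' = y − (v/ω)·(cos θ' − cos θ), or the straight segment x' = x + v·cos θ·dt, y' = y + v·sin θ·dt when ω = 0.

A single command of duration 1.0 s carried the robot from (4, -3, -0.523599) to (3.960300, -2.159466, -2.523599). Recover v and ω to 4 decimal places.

v = -1.0000, ω = -2.0000

Δθ = -2.523599 − -0.523599 = -2.000000
ω = Δθ/dt = -2.000000/1.0 = -2.0000
R = −Δy/(cos θ' − cos θ) = 0.5000
v = R·ω = 0.5000·-2.0000 = -1.0000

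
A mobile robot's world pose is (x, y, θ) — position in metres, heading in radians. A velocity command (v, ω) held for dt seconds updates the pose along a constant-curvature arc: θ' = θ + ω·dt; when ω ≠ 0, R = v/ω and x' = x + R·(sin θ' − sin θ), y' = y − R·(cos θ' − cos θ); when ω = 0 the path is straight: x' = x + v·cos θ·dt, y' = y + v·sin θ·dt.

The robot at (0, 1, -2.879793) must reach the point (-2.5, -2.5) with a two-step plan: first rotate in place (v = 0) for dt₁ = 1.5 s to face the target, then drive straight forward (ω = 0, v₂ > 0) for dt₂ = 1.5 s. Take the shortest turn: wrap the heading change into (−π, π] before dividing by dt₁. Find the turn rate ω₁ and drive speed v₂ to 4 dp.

ω₁ = 0.4592, v₂ = 2.8674

heading to target = atan2(-2.5−1, -2.5−0) = -2.1910
Δθ = wrap(-2.1910 − -2.8798) = 0.6887; ω₁ = Δθ/dt₁ = 0.4592
distance = √((-2.5−0)² + (-2.5−1)²) = 4.3012; v₂ = distance/dt₂ = 2.8674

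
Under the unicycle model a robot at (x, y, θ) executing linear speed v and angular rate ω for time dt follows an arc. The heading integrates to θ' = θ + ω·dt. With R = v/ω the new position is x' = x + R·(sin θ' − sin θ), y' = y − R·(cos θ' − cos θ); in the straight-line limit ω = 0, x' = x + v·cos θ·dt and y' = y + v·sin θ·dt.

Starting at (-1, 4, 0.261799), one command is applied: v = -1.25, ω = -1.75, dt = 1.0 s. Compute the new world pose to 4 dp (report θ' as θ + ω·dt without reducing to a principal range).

θ' = 0.2618 + -1.75·1.0 = -1.4882
R = v/ω = -1.25/-1.75 = 0.7143
x' = -1 + 0.7143·(sin -1.4882 − sin 0.2618) = -1.8967
y' = 4 − 0.7143·(cos -1.4882 − cos 0.2618) = 4.6310

(-1.8967, 4.6310, -1.4882)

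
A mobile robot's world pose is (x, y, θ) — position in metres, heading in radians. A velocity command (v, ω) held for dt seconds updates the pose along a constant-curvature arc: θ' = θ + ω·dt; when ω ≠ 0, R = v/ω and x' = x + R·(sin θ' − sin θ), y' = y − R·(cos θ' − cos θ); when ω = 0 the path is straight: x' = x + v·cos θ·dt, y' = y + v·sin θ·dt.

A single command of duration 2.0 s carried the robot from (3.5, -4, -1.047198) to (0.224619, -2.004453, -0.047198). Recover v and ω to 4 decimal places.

Δθ = -0.047198 − -1.047198 = 1.000000
ω = Δθ/dt = 1.000000/2.0 = 0.5000
R = Δx/(sin θ' − sin θ) = -4.0000
v = R·ω = -4.0000·0.5000 = -2.0000

v = -2.0000, ω = 0.5000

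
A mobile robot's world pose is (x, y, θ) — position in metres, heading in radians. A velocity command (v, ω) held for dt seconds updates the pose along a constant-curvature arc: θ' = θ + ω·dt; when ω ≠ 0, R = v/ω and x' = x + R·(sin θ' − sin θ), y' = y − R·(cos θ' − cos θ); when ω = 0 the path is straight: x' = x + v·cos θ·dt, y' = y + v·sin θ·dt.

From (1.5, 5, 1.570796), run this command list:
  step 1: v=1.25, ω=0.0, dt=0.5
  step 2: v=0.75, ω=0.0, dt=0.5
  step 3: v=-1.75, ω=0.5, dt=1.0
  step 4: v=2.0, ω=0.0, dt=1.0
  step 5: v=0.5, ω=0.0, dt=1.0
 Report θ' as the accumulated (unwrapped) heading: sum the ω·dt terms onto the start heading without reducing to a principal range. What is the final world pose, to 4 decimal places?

step 1: θ'=1.5708 (straight) → pose (1.5000, 5.6250, 1.5708)
step 2: θ'=1.5708 (straight) → pose (1.5000, 6.0000, 1.5708)
step 3: θ'=2.0708 (R=-3.5000) → pose (1.9285, 4.3220, 2.0708)
step 4: θ'=2.0708 (straight) → pose (0.9696, 6.0772, 2.0708)
step 5: θ'=2.0708 (straight) → pose (0.7299, 6.5160, 2.0708)

(0.7299, 6.5160, 2.0708)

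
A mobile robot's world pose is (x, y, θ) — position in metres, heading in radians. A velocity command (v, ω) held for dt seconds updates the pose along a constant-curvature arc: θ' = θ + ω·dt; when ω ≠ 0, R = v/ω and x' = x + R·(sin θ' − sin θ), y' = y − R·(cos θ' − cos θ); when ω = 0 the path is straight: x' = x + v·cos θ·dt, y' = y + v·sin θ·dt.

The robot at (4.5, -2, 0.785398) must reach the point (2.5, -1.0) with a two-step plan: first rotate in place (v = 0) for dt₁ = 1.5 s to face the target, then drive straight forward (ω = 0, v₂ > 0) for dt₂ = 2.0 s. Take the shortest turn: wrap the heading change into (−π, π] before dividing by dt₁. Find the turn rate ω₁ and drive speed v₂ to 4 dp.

ω₁ = 1.2617, v₂ = 1.1180

heading to target = atan2(-1−-2, 2.5−4.5) = 2.6779
Δθ = wrap(2.6779 − 0.7854) = 1.8925; ω₁ = Δθ/dt₁ = 1.2617
distance = √((2.5−4.5)² + (-1−-2)²) = 2.2361; v₂ = distance/dt₂ = 1.1180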